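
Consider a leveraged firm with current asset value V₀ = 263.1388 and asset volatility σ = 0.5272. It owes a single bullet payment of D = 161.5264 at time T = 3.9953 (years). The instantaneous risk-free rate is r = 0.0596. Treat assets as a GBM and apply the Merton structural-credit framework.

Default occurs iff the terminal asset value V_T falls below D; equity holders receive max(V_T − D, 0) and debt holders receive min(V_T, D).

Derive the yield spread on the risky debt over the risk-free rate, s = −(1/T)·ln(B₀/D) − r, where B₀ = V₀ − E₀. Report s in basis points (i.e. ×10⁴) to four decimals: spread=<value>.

spread=571.2814

d₁ = [ln(V₀/D) + (r + σ²/2)T] / (σ√T)
   = [ln(263.1388/161.5264) + (0.0596 + 0.5·0.5272²)·3.9953] / (0.5272·√3.9953)
   = [0.488013 + 0.793346] / 1.053780 = 1.215964
d₂ = d₁ − σ√T = 1.215964 − 1.053780 = 0.162184
N(d₁) = 0.888001,  N(d₂) = 0.564420,  e^(−rT) = 0.788108
E₀ = V₀·N(d₁) − D·e^(−rT)·N(d₂)
   = 263.1388·0.888001 − 161.5264·0.788108·0.564420 = 161.816688
B₀ = V₀ − E₀ = 263.1388 − 161.816688 = 101.322112
spread = −(1/T)·ln(B₀/D) − r = −(1/3.9953)·ln(101.322112/161.5264) − 0.0596 = 0.05712814
in basis points: 0.05712814 × 10⁴ = 571.2814 bp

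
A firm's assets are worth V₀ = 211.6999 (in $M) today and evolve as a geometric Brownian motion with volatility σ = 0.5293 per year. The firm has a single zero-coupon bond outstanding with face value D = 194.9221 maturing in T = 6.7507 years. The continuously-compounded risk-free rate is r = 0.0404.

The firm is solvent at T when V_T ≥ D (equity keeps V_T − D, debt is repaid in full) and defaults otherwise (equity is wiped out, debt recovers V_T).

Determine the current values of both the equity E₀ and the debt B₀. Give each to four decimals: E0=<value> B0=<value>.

d₁ = [ln(V₀/D) + (r + σ²/2)T] / (σ√T)
   = [ln(211.6999/194.9221) + (0.0404 + 0.5·0.5293²)·6.7507] / (0.5293·√6.7507)
   = [0.082570 + 1.218361] / 1.375233 = 0.945971
d₂ = d₁ − σ√T = 0.945971 − 1.375233 = -0.429262
N(d₁) = 0.827918,  N(d₂) = 0.333866,  e^(−rT) = 0.761300
E₀ = V₀·N(d₁) − D·e^(−rT)·N(d₂)
   = 211.6999·0.827918 − 194.9221·0.761300·0.333866 = 125.726432
B₀ = V₀ − E₀ = 211.6999 − 125.726432 = 85.973468

E0=125.7264 B0=85.9735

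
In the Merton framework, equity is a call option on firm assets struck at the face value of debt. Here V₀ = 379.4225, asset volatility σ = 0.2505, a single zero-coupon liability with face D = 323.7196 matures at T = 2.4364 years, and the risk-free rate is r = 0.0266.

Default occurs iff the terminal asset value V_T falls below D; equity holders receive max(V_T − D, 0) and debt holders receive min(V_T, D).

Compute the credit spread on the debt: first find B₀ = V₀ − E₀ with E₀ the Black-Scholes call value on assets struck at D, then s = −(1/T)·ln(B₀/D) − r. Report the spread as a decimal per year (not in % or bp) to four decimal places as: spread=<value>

spread=0.0326

d₁ = [ln(V₀/D) + (r + σ²/2)T] / (σ√T)
   = [ln(379.4225/323.7196) + (0.0266 + 0.5·0.2505²)·2.4364] / (0.2505·√2.4364)
   = [0.158773 + 0.141251] / 0.391005 = 0.767314
d₂ = d₁ − σ√T = 0.767314 − 0.391005 = 0.376309
N(d₁) = 0.778552,  N(d₂) = 0.646656,  e^(−rT) = 0.937247
E₀ = V₀·N(d₁) − D·e^(−rT)·N(d₂)
   = 379.4225·0.778552 − 323.7196·0.937247·0.646656 = 99.201368
B₀ = V₀ − E₀ = 379.4225 − 99.201368 = 280.221132
spread = −(1/T)·ln(B₀/D) − r = −(1/2.4364)·ln(280.221132/323.7196) − 0.0266 = 0.03262618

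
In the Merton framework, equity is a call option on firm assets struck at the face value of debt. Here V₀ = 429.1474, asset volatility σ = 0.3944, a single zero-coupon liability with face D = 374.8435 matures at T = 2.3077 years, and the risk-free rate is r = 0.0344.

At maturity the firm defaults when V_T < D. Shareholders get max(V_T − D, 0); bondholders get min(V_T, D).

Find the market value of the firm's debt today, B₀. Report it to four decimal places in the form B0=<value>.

d₁ = [ln(V₀/D) + (r + σ²/2)T] / (σ√T)
   = [ln(429.1474/374.8435) + (0.0344 + 0.5·0.3944²)·2.3077] / (0.3944·√2.3077)
   = [0.135292 + 0.258868] / 0.599138 = 0.657878
d₂ = d₁ − σ√T = 0.657878 − 0.599138 = 0.058741
N(d₁) = 0.744692,  N(d₂) = 0.523421,  e^(−rT) = 0.923684
E₀ = V₀·N(d₁) − D·e^(−rT)·N(d₂)
   = 429.1474·0.744692 − 374.8435·0.923684·0.523421 = 138.354920
B₀ = V₀ − E₀ = 429.1474 − 138.354920 = 290.792480

B0=290.7925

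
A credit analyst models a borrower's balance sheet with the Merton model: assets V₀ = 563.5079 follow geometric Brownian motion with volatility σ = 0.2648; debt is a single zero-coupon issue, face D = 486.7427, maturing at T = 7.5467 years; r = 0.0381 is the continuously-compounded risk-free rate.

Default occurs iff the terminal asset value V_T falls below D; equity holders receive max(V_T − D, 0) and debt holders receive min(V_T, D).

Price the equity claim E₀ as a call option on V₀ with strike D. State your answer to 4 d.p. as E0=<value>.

d₁ = [ln(V₀/D) + (r + σ²/2)T] / (σ√T)
   = [ln(563.5079/486.7427) + (0.0381 + 0.5·0.2648²)·7.5467] / (0.2648·√7.5467)
   = [0.146446 + 0.552113] / 0.727439 = 0.960299
d₂ = d₁ − σ√T = 0.960299 − 0.727439 = 0.232860
N(d₁) = 0.831548,  N(d₂) = 0.592065,  e^(−rT) = 0.750115
E₀ = V₀·N(d₁) − D·e^(−rT)·N(d₂)
   = 563.5079·0.831548 − 486.7427·0.750115·0.592065 = 252.413147

E0=252.4131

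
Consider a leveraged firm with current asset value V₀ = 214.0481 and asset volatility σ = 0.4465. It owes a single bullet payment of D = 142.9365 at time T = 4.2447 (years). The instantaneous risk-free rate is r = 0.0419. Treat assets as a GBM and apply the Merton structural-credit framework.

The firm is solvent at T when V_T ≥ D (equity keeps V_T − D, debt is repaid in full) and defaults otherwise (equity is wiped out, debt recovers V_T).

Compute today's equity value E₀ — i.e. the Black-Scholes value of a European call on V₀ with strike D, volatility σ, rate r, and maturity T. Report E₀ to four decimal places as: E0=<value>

E0=116.6368

d₁ = [ln(V₀/D) + (r + σ²/2)T] / (σ√T)
   = [ln(214.0481/142.9365) + (0.0419 + 0.5·0.4465²)·4.2447] / (0.4465·√4.2447)
   = [0.403800 + 0.600969] / 0.919909 = 1.092249
d₂ = d₁ − σ√T = 1.092249 − 0.919909 = 0.172340
N(d₁) = 0.862638,  N(d₂) = 0.568415,  e^(−rT) = 0.837066
E₀ = V₀·N(d₁) − D·e^(−rT)·N(d₂)
   = 214.0481·0.862638 − 142.9365·0.837066·0.568415 = 116.636812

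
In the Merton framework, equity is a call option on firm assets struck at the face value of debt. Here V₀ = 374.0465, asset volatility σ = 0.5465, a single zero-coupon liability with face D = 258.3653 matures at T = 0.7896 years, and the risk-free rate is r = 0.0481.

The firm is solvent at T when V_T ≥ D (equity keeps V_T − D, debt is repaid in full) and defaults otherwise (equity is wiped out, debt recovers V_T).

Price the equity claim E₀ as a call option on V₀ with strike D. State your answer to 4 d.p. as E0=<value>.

E0=141.6001

d₁ = [ln(V₀/D) + (r + σ²/2)T] / (σ√T)
   = [ln(374.0465/258.3653) + (0.0481 + 0.5·0.5465²)·0.7896] / (0.5465·√0.7896)
   = [0.370006 + 0.155892] / 0.485617 = 1.082947
d₂ = d₁ − σ√T = 1.082947 − 0.485617 = 0.597330
N(d₁) = 0.860584,  N(d₂) = 0.724856,  e^(−rT) = 0.962732
E₀ = V₀·N(d₁) − D·e^(−rT)·N(d₂)
   = 374.0465·0.860584 − 258.3653·0.962732·0.724856 = 141.600060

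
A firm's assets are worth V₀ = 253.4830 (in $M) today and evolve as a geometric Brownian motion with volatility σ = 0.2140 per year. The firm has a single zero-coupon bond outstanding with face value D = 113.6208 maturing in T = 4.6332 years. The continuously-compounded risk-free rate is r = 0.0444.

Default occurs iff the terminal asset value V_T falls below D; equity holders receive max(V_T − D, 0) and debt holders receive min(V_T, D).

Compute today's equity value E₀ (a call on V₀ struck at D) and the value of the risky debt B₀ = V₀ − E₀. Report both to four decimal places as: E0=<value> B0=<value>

E0=161.3367 B0=92.1463

d₁ = [ln(V₀/D) + (r + σ²/2)T] / (σ√T)
   = [ln(253.4830/113.6208) + (0.0444 + 0.5·0.2140²)·4.6332] / (0.2140·√4.6332)
   = [0.802430 + 0.311805] / 0.460632 = 2.418926
d₂ = d₁ − σ√T = 2.418926 − 0.460632 = 1.958294
N(d₁) = 0.992217,  N(d₂) = 0.974902,  e^(−rT) = 0.814066
E₀ = V₀·N(d₁) − D·e^(−rT)·N(d₂)
   = 253.4830·0.992217 − 113.6208·0.814066·0.974902 = 161.336697
B₀ = V₀ − E₀ = 253.4830 − 161.336697 = 92.146303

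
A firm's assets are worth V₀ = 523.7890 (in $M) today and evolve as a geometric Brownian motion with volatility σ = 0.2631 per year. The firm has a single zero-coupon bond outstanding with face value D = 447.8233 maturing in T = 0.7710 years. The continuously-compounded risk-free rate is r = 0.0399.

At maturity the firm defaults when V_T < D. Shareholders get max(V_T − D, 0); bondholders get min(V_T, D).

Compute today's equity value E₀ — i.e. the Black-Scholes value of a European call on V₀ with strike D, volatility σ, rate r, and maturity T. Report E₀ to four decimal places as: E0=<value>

E0=102.4610

d₁ = [ln(V₀/D) + (r + σ²/2)T] / (σ√T)
   = [ln(523.7890/447.8233) + (0.0399 + 0.5·0.2631²)·0.7710] / (0.2631·√0.7710)
   = [0.156690 + 0.057448] / 0.231019 = 0.926927
d₂ = d₁ − σ√T = 0.926927 − 0.231019 = 0.695908
N(d₁) = 0.823018,  N(d₂) = 0.756757,  e^(−rT) = 0.969705
E₀ = V₀·N(d₁) − D·e^(−rT)·N(d₂)
   = 523.7890·0.823018 − 447.8233·0.969705·0.756757 = 102.460984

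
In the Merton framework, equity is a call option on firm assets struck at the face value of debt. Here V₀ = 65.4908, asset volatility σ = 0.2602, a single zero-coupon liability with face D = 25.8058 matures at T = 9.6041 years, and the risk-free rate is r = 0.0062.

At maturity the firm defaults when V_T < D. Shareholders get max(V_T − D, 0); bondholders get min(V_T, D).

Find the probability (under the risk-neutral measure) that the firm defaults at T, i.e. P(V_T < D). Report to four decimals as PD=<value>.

PD=0.2045

d₁ = [ln(V₀/D) + (r + σ²/2)T] / (σ√T)
   = [ln(65.4908/25.8058) + (0.0062 + 0.5·0.2602²)·9.6041] / (0.2602·√9.6041)
   = [0.931310 + 0.384664] / 0.806372 = 1.631968
d₂ = d₁ − σ√T = 1.631968 − 0.806372 = 0.825596
risk-neutral PD = N(−d₂) = N(-0.825596) = 0.204517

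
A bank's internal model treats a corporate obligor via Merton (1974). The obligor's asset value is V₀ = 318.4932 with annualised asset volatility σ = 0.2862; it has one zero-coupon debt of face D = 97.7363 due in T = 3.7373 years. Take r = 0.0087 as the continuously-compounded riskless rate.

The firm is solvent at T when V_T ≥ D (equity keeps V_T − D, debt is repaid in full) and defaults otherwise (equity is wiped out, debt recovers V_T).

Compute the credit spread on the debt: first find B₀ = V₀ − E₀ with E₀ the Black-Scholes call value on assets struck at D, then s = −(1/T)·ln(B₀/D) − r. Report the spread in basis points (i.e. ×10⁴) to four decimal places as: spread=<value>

d₁ = [ln(V₀/D) + (r + σ²/2)T] / (σ√T)
   = [ln(318.4932/97.7363) + (0.0087 + 0.5·0.2862²)·3.7373] / (0.2862·√3.7373)
   = [1.181328 + 0.185576] / 0.553285 = 2.470527
d₂ = d₁ − σ√T = 2.470527 − 0.553285 = 1.917242
N(d₁) = 0.993254,  N(d₂) = 0.972396,  e^(−rT) = 0.968008
E₀ = V₀·N(d₁) − D·e^(−rT)·N(d₂)
   = 318.4932·0.993254 − 97.7363·0.968008·0.972396 = 224.346741
B₀ = V₀ − E₀ = 318.4932 − 224.346741 = 94.146459
spread = −(1/T)·ln(B₀/D) − r = −(1/3.7373)·ln(94.146459/97.7363) − 0.0087 = 0.00131295
in basis points: 0.00131295 × 10⁴ = 13.1295 bp

spread=13.1295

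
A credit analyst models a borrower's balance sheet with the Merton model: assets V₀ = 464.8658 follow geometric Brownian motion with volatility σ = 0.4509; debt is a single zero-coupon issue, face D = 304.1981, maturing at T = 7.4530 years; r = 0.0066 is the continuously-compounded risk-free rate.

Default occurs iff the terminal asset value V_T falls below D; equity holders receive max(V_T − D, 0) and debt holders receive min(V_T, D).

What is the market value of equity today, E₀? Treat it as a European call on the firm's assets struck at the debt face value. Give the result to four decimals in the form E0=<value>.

E0=272.7626

d₁ = [ln(V₀/D) + (r + σ²/2)T] / (σ√T)
   = [ln(464.8658/304.1981) + (0.0066 + 0.5·0.4509²)·7.4530] / (0.4509·√7.4530)
   = [0.424070 + 0.806828] / 1.230965 = 0.999945
d₂ = d₁ − σ√T = 0.999945 − 1.230965 = -0.231021
N(d₁) = 0.841331,  N(d₂) = 0.408649,  e^(−rT) = 0.952000
E₀ = V₀·N(d₁) − D·e^(−rT)·N(d₂)
   = 464.8658·0.841331 − 304.1981·0.952000·0.408649 = 272.762648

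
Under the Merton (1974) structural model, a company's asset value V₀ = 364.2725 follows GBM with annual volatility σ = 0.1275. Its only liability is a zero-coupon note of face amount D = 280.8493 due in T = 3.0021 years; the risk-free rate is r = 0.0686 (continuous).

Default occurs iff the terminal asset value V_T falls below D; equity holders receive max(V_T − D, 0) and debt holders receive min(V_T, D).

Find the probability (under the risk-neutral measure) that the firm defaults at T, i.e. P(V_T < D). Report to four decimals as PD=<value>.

d₁ = [ln(V₀/D) + (r + σ²/2)T] / (σ√T)
   = [ln(364.2725/280.8493) + (0.0686 + 0.5·0.1275²)·3.0021] / (0.1275·√3.0021)
   = [0.260084 + 0.230346] / 0.220914 = 2.220004
d₂ = d₁ − σ√T = 2.220004 − 0.220914 = 1.999091
risk-neutral PD = N(−d₂) = N(-1.999091) = 0.022799

PD=0.0228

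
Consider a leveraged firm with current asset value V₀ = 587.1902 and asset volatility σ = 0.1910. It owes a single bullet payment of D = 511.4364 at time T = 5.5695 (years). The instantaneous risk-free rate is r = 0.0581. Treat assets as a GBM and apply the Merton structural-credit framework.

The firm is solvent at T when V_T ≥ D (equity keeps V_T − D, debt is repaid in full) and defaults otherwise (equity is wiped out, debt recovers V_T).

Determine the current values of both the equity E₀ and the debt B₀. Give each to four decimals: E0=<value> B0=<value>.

E0=233.5827 B0=353.6075

d₁ = [ln(V₀/D) + (r + σ²/2)T] / (σ√T)
   = [ln(587.1902/511.4364) + (0.0581 + 0.5·0.1910²)·5.5695] / (0.1910·√5.5695)
   = [0.138126 + 0.425178] / 0.450756 = 1.249687
d₂ = d₁ − σ√T = 1.249687 − 0.450756 = 0.798931
N(d₁) = 0.894293,  N(d₂) = 0.787835,  e^(−rT) = 0.723548
E₀ = V₀·N(d₁) − D·e^(−rT)·N(d₂)
   = 587.1902·0.894293 − 511.4364·0.723548·0.787835 = 233.582673
B₀ = V₀ − E₀ = 587.1902 − 233.582673 = 353.607527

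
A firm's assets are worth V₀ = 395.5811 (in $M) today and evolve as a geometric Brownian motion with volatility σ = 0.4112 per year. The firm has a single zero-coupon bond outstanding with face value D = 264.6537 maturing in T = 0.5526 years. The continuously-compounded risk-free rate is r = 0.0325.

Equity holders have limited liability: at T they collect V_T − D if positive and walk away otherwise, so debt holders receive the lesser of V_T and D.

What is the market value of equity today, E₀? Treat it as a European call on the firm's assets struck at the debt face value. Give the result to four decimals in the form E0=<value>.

E0=139.4147

d₁ = [ln(V₀/D) + (r + σ²/2)T] / (σ√T)
   = [ln(395.5811/264.6537) + (0.0325 + 0.5·0.4112²)·0.5526] / (0.4112·√0.5526)
   = [0.401934 + 0.064678] / 0.305674 = 1.526500
d₂ = d₁ − σ√T = 1.526500 − 0.305674 = 1.220826
N(d₁) = 0.936557,  N(d₂) = 0.888924,  e^(−rT) = 0.982201
E₀ = V₀·N(d₁) − D·e^(−rT)·N(d₂)
   = 395.5811·0.936557 − 264.6537·0.982201·0.888924 = 139.414717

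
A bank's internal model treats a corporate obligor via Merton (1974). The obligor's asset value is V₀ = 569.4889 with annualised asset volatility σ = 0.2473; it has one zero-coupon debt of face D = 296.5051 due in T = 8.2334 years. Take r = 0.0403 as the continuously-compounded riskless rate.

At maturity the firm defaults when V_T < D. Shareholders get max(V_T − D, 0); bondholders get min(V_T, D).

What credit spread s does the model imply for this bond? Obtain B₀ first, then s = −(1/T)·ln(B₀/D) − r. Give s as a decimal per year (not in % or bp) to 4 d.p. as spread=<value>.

d₁ = [ln(V₀/D) + (r + σ²/2)T] / (σ√T)
   = [ln(569.4889/296.5051) + (0.0403 + 0.5·0.2473²)·8.2334] / (0.2473·√8.2334)
   = [0.652675 + 0.583572] / 0.709600 = 1.742174
d₂ = d₁ − σ√T = 1.742174 − 0.709600 = 1.032574
N(d₁) = 0.959261,  N(d₂) = 0.849098,  e^(−rT) = 0.717627
E₀ = V₀·N(d₁) − D·e^(−rT)·N(d₂)
   = 569.4889·0.959261 − 296.5051·0.717627·0.849098 = 365.617421
B₀ = V₀ − E₀ = 569.4889 − 365.617421 = 203.871479
spread = −(1/T)·ln(B₀/D) − r = −(1/8.2334)·ln(203.871479/296.5051) − 0.0403 = 0.00519453

spread=0.0052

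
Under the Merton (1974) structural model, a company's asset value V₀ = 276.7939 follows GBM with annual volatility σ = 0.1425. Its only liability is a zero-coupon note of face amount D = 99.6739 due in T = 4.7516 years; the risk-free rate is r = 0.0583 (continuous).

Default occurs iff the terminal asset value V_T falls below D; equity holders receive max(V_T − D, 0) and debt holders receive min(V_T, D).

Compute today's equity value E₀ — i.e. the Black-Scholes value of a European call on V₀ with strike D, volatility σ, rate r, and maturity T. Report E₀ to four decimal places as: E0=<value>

d₁ = [ln(V₀/D) + (r + σ²/2)T] / (σ√T)
   = [ln(276.7939/99.6739) + (0.0583 + 0.5·0.1425²)·4.7516] / (0.1425·√4.7516)
   = [1.021369 + 0.325262] / 0.310624 = 4.335247
d₂ = d₁ − σ√T = 4.335247 − 0.310624 = 4.024623
N(d₁) = 0.999993,  N(d₂) = 0.999971,  e^(−rT) = 0.758041
E₀ = V₀·N(d₁) − D·e^(−rT)·N(d₂)
   = 276.7939·0.999993 − 99.6739·0.758041·0.999971 = 201.237174

E0=201.2372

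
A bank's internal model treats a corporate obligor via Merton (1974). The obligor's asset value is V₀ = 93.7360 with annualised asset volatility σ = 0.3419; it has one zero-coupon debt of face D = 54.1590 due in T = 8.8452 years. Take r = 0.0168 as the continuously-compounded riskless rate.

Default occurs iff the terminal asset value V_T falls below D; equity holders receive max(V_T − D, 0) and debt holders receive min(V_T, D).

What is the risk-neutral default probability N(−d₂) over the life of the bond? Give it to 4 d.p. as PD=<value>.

d₁ = [ln(V₀/D) + (r + σ²/2)T] / (σ√T)
   = [ln(93.7360/54.1590) + (0.0168 + 0.5·0.3419²)·8.8452] / (0.3419·√8.8452)
   = [0.548558 + 0.665582] / 1.016841 = 1.194032
d₂ = d₁ − σ√T = 1.194032 − 1.016841 = 0.177191
risk-neutral PD = N(−d₂) = N(-0.177191) = 0.429679

PD=0.4297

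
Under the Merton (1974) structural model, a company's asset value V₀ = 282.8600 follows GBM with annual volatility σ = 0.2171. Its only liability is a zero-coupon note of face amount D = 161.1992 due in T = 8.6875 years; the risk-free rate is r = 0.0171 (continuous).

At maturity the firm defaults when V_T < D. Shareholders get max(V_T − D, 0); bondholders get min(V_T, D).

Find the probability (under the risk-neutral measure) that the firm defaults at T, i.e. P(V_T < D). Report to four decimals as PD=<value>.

d₁ = [ln(V₀/D) + (r + σ²/2)T] / (σ√T)
   = [ln(282.8600/161.1992) + (0.0171 + 0.5·0.2171²)·8.6875] / (0.2171·√8.6875)
   = [0.562311 + 0.353288] / 0.639893 = 1.430863
d₂ = d₁ − σ√T = 1.430863 − 0.639893 = 0.790970
risk-neutral PD = N(−d₂) = N(-0.790970) = 0.214481

PD=0.2145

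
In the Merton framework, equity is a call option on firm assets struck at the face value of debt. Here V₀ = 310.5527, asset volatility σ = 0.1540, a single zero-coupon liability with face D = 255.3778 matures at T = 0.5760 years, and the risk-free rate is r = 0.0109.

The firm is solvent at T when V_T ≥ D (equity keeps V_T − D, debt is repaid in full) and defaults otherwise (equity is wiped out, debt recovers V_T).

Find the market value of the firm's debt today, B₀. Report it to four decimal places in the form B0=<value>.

d₁ = [ln(V₀/D) + (r + σ²/2)T] / (σ√T)
   = [ln(310.5527/255.3778) + (0.0109 + 0.5·0.1540²)·0.5760] / (0.1540·√0.5760)
   = [0.195610 + 0.013109] / 0.116878 = 1.785782
d₂ = d₁ − σ√T = 1.785782 − 0.116878 = 1.668904
N(d₁) = 0.962933,  N(d₂) = 0.952432,  e^(−rT) = 0.993741
E₀ = V₀·N(d₁) − D·e^(−rT)·N(d₂)
   = 310.5527·0.962933 − 255.3778·0.993741·0.952432 = 57.333724
B₀ = V₀ − E₀ = 310.5527 − 57.333724 = 253.218976

B0=253.2190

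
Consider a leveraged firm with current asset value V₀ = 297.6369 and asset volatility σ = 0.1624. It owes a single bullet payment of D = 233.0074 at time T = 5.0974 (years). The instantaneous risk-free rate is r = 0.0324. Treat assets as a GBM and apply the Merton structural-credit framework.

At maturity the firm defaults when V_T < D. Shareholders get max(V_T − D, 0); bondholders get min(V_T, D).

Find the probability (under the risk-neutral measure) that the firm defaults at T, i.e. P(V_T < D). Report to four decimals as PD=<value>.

PD=0.1750

d₁ = [ln(V₀/D) + (r + σ²/2)T] / (σ√T)
   = [ln(297.6369/233.0074) + (0.0324 + 0.5·0.1624²)·5.0974] / (0.1624·√5.0974)
   = [0.244804 + 0.232375] / 0.366657 = 1.301429
d₂ = d₁ − σ√T = 1.301429 − 0.366657 = 0.934772
risk-neutral PD = N(−d₂) = N(-0.934772) = 0.174953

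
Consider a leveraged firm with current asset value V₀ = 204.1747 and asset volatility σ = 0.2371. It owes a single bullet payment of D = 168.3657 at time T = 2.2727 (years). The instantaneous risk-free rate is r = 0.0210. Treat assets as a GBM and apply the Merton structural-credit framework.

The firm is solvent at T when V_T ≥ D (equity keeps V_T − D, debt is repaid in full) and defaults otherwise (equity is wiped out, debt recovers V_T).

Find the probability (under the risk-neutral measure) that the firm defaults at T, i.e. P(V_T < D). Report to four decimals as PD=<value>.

d₁ = [ln(V₀/D) + (r + σ²/2)T] / (σ√T)
   = [ln(204.1747/168.3657) + (0.0210 + 0.5·0.2371²)·2.2727] / (0.2371·√2.2727)
   = [0.192838 + 0.111608] / 0.357440 = 0.851741
d₂ = d₁ − σ√T = 0.851741 − 0.357440 = 0.494301
risk-neutral PD = N(−d₂) = N(-0.494301) = 0.310547

PD=0.3105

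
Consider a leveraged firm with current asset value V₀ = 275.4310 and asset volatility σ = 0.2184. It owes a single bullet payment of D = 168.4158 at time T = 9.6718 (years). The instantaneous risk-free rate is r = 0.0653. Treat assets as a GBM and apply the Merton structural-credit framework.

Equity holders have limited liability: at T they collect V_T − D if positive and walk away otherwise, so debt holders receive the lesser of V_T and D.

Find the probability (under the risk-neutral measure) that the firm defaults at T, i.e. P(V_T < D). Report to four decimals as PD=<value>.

d₁ = [ln(V₀/D) + (r + σ²/2)T] / (σ√T)
   = [ln(275.4310/168.4158) + (0.0653 + 0.5·0.2184²)·9.6718] / (0.2184·√9.6718)
   = [0.491901 + 0.862234] / 0.679213 = 1.993681
d₂ = d₁ − σ√T = 1.993681 − 0.679213 = 1.314468
risk-neutral PD = N(−d₂) = N(-1.314468) = 0.094344

PD=0.0943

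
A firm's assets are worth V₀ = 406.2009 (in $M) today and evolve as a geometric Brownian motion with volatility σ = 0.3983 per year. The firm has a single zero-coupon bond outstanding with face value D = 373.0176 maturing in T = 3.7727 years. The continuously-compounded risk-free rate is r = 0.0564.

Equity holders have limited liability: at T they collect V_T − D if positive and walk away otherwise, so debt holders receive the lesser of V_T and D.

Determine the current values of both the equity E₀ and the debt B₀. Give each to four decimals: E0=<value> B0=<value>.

E0=166.2489 B0=239.9520

d₁ = [ln(V₀/D) + (r + σ²/2)T] / (σ√T)
   = [ln(406.2009/373.0176) + (0.0564 + 0.5·0.3983²)·3.7727] / (0.3983·√3.7727)
   = [0.085222 + 0.512036] / 0.773636 = 0.772015
d₂ = d₁ − σ√T = 0.772015 − 0.773636 = -0.001620
N(d₁) = 0.779947,  N(d₂) = 0.499354,  e^(−rT) = 0.808334
E₀ = V₀·N(d₁) − D·e^(−rT)·N(d₂)
   = 406.2009·0.779947 − 373.0176·0.808334·0.499354 = 166.248854
B₀ = V₀ − E₀ = 406.2009 − 166.248854 = 239.952046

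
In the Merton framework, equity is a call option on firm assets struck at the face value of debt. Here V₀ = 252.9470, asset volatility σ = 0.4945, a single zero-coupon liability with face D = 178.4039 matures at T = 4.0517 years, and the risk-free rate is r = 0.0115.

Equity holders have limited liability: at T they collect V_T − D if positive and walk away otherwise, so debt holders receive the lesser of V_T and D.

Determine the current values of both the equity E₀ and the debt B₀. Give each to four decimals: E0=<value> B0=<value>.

E0=127.7183 B0=125.2287

d₁ = [ln(V₀/D) + (r + σ²/2)T] / (σ√T)
   = [ln(252.9470/178.4039) + (0.0115 + 0.5·0.4945²)·4.0517] / (0.4945·√4.0517)
   = [0.349130 + 0.541976] / 0.995371 = 0.895250
d₂ = d₁ − σ√T = 0.895250 − 0.995371 = -0.100121
N(d₁) = 0.814673,  N(d₂) = 0.460124,  e^(−rT) = 0.954474
E₀ = V₀·N(d₁) − D·e^(−rT)·N(d₂)
   = 252.9470·0.814673 − 178.4039·0.954474·0.460124 = 127.718323
B₀ = V₀ − E₀ = 252.9470 − 127.718323 = 125.228677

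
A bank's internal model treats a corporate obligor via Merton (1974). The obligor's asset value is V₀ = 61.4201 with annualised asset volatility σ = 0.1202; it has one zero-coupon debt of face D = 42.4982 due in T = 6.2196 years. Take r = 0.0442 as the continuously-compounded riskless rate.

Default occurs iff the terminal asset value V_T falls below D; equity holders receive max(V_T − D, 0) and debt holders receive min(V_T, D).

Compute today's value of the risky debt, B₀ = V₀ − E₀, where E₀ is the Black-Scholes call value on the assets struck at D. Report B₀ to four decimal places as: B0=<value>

d₁ = [ln(V₀/D) + (r + σ²/2)T] / (σ√T)
   = [ln(61.4201/42.4982) + (0.0442 + 0.5·0.1202²)·6.2196] / (0.1202·√6.2196)
   = [0.368275 + 0.319837] / 0.299768 = 2.295480
d₂ = d₁ − σ√T = 2.295480 − 0.299768 = 1.995712
N(d₁) = 0.989147,  N(d₂) = 0.977017,  e^(−rT) = 0.759643
E₀ = V₀·N(d₁) − D·e^(−rT)·N(d₂)
   = 61.4201·0.989147 − 42.4982·0.759643·0.977017 = 29.212007
B₀ = V₀ − E₀ = 61.4201 − 29.212007 = 32.208093

B0=32.2081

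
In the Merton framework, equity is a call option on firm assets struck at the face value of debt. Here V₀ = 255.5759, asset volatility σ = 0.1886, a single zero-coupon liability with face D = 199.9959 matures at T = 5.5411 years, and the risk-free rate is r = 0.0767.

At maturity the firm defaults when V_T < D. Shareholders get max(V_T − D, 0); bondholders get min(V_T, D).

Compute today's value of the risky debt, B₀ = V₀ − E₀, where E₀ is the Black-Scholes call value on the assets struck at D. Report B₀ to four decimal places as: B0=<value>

d₁ = [ln(V₀/D) + (r + σ²/2)T] / (σ√T)
   = [ln(255.5759/199.9959) + (0.0767 + 0.5·0.1886²)·5.5411] / (0.1886·√5.5411)
   = [0.245223 + 0.523551] / 0.443956 = 1.731644
d₂ = d₁ − σ√T = 1.731644 − 0.443956 = 1.287688
N(d₁) = 0.958332,  N(d₂) = 0.901073,  e^(−rT) = 0.653768
E₀ = V₀·N(d₁) − D·e^(−rT)·N(d₂)
   = 255.5759·0.958332 − 199.9959·0.653768·0.901073 = 127.110307
B₀ = V₀ − E₀ = 255.5759 − 127.110307 = 128.465593

B0=128.4656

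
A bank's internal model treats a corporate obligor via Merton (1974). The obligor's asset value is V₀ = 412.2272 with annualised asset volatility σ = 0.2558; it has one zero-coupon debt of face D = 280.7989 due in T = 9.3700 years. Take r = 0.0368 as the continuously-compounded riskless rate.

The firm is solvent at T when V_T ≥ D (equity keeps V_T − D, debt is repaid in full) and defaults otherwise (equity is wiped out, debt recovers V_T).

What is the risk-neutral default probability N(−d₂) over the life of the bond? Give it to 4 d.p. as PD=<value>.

PD=0.2949

d₁ = [ln(V₀/D) + (r + σ²/2)T] / (σ√T)
   = [ln(412.2272/280.7989) + (0.0368 + 0.5·0.2558²)·9.3700] / (0.2558·√9.3700)
   = [0.383936 + 0.651373] / 0.783015 = 1.322207
d₂ = d₁ − σ√T = 1.322207 − 0.783015 = 0.539192
risk-neutral PD = N(−d₂) = N(-0.539192) = 0.294877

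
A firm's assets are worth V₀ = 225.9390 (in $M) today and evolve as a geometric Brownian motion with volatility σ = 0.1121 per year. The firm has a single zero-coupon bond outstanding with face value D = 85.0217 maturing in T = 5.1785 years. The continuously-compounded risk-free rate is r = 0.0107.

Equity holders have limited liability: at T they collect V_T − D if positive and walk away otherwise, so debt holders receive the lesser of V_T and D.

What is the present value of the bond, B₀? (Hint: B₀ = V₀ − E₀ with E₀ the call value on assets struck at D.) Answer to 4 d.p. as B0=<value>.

B0=80.4386

d₁ = [ln(V₀/D) + (r + σ²/2)T] / (σ√T)
   = [ln(225.9390/85.0217) + (0.0107 + 0.5·0.1121²)·5.1785] / (0.1121·√5.1785)
   = [0.977359 + 0.087948] / 0.255098 = 4.176061
d₂ = d₁ − σ√T = 4.176061 − 0.255098 = 3.920962
N(d₁) = 0.999985,  N(d₂) = 0.999956,  e^(−rT) = 0.946097
E₀ = V₀·N(d₁) − D·e^(−rT)·N(d₂)
   = 225.9390·0.999985 − 85.0217·0.946097·0.999956 = 145.500403
B₀ = V₀ − E₀ = 225.9390 − 145.500403 = 80.438597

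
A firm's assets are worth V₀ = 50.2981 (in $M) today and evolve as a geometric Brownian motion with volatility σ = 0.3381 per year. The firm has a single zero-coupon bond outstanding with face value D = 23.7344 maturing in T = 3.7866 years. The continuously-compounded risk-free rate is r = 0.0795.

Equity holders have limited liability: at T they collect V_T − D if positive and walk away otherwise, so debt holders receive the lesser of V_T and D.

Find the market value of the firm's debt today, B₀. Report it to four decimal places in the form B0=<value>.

B0=17.1270

d₁ = [ln(V₀/D) + (r + σ²/2)T] / (σ√T)
   = [ln(50.2981/23.7344) + (0.0795 + 0.5·0.3381²)·3.7866] / (0.3381·√3.7866)
   = [0.751042 + 0.517461] / 0.657915 = 1.928064
d₂ = d₁ − σ√T = 1.928064 − 0.657915 = 1.270149
N(d₁) = 0.973076,  N(d₂) = 0.897984,  e^(−rT) = 0.740052
E₀ = V₀·N(d₁) − D·e^(−rT)·N(d₂)
   = 50.2981·0.973076 − 23.7344·0.740052·0.897984 = 33.171079
B₀ = V₀ − E₀ = 50.2981 − 33.171079 = 17.127021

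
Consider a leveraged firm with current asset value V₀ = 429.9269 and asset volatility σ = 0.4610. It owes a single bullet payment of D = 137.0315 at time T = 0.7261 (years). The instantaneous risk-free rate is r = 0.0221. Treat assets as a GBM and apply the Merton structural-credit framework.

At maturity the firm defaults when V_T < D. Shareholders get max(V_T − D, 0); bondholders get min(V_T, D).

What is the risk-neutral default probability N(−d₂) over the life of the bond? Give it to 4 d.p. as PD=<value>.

d₁ = [ln(V₀/D) + (r + σ²/2)T] / (σ√T)
   = [ln(429.9269/137.0315) + (0.0221 + 0.5·0.4610²)·0.7261] / (0.4610·√0.7261)
   = [1.143404 + 0.093203] / 0.392825 = 3.147984
d₂ = d₁ − σ√T = 3.147984 − 0.392825 = 2.755159
risk-neutral PD = N(−d₂) = N(-2.755159) = 0.002933

PD=0.0029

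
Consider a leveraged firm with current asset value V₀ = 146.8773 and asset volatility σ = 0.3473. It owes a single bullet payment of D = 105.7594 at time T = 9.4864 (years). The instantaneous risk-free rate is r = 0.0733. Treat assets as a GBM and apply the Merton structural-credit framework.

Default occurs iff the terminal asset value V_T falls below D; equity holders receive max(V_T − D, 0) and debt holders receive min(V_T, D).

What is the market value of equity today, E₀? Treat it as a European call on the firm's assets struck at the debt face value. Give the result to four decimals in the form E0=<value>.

E0=101.8979

d₁ = [ln(V₀/D) + (r + σ²/2)T] / (σ√T)
   = [ln(146.8773/105.7594) + (0.0733 + 0.5·0.3473²)·9.4864] / (0.3473·√9.4864)
   = [0.328431 + 1.267465] / 1.069684 = 1.491932
d₂ = d₁ − σ√T = 1.491932 − 1.069684 = 0.422248
N(d₁) = 0.932142,  N(d₂) = 0.663578,  e^(−rT) = 0.498898
E₀ = V₀·N(d₁) − D·e^(−rT)·N(d₂)
   = 146.8773·0.932142 − 105.7594·0.498898·0.663578 = 101.897944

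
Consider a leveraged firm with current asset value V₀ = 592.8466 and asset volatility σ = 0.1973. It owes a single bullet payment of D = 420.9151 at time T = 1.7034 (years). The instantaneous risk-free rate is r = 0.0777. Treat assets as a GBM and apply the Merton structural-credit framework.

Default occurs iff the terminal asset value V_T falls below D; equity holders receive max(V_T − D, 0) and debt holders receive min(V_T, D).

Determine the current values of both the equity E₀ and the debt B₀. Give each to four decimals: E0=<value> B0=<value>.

d₁ = [ln(V₀/D) + (r + σ²/2)T] / (σ√T)
   = [ln(592.8466/420.9151) + (0.0777 + 0.5·0.1973²)·1.7034] / (0.1973·√1.7034)
   = [0.342505 + 0.165509] / 0.257505 = 1.972829
d₂ = d₁ − σ√T = 1.972829 − 0.257505 = 1.715324
N(d₁) = 0.975742,  N(d₂) = 0.956857,  e^(−rT) = 0.876031
E₀ = V₀·N(d₁) − D·e^(−rT)·N(d₂)
   = 592.8466·0.975742 − 420.9151·0.876031·0.956857 = 225.639353
B₀ = V₀ − E₀ = 592.8466 − 225.639353 = 367.207247

E0=225.6394 B0=367.2072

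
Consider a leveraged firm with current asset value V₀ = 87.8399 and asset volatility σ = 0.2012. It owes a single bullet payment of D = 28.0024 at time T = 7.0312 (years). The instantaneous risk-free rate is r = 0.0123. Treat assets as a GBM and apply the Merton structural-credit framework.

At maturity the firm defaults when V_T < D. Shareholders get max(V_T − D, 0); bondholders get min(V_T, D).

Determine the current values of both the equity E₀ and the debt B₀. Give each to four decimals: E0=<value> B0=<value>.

E0=62.2463 B0=25.5936

d₁ = [ln(V₀/D) + (r + σ²/2)T] / (σ√T)
   = [ln(87.8399/28.0024) + (0.0123 + 0.5·0.2012²)·7.0312] / (0.2012·√7.0312)
   = [1.143226 + 0.228800] / 0.533510 = 2.571696
d₂ = d₁ − σ√T = 2.571696 − 0.533510 = 2.038186
N(d₁) = 0.994940,  N(d₂) = 0.979234,  e^(−rT) = 0.917150
E₀ = V₀·N(d₁) − D·e^(−rT)·N(d₂)
   = 87.8399·0.994940 − 28.0024·0.917150·0.979234 = 62.246322
B₀ = V₀ − E₀ = 87.8399 − 62.246322 = 25.593578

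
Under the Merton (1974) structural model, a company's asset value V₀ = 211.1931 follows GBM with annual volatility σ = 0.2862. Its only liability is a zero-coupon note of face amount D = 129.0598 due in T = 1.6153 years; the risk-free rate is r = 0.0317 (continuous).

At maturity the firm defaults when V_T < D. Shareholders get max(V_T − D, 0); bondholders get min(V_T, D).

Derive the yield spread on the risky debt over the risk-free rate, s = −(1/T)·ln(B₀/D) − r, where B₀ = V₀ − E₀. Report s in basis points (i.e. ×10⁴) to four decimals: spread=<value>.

d₁ = [ln(V₀/D) + (r + σ²/2)T] / (σ√T)
   = [ln(211.1931/129.0598) + (0.0317 + 0.5·0.2862²)·1.6153] / (0.2862·√1.6153)
   = [0.492497 + 0.117360] / 0.363744 = 1.676609
d₂ = d₁ − σ√T = 1.676609 − 0.363744 = 1.312865
N(d₁) = 0.953191,  N(d₂) = 0.905386,  e^(−rT) = 0.950084
E₀ = V₀·N(d₁) − D·e^(−rT)·N(d₂)
   = 211.1931·0.953191 − 129.0598·0.950084·0.905386 = 90.291004
B₀ = V₀ − E₀ = 211.1931 − 90.291004 = 120.902096
spread = −(1/T)·ln(B₀/D) − r = −(1/1.6153)·ln(120.902096/129.0598) − 0.0317 = 0.00872269
in basis points: 0.00872269 × 10⁴ = 87.2269 bp

spread=87.2269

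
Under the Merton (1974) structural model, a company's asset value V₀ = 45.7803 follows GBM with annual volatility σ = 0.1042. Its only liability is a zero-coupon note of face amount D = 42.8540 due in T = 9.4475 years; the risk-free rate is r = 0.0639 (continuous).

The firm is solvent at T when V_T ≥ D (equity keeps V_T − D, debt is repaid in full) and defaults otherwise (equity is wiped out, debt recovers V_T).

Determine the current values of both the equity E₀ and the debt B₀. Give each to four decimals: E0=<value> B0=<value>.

E0=22.4171 B0=23.3632

d₁ = [ln(V₀/D) + (r + σ²/2)T] / (σ√T)
   = [ln(45.7803/42.8540) + (0.0639 + 0.5·0.1042²)·9.4475] / (0.1042·√9.4475)
   = [0.066055 + 0.654984] / 0.320277 = 2.251296
d₂ = d₁ − σ√T = 2.251296 − 0.320277 = 1.931018
N(d₁) = 0.987817,  N(d₂) = 0.973260,  e^(−rT) = 0.546787
E₀ = V₀·N(d₁) − D·e^(−rT)·N(d₂)
   = 45.7803·0.987817 − 42.8540·0.546787·0.973260 = 22.417095
B₀ = V₀ − E₀ = 45.7803 − 22.417095 = 23.363205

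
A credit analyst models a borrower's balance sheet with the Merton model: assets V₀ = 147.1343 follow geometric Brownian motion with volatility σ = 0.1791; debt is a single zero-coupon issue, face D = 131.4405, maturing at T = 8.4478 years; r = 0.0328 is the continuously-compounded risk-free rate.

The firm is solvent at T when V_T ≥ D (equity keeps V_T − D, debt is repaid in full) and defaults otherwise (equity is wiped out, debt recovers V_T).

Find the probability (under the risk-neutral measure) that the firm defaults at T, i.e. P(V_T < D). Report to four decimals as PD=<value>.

PD=0.3125

d₁ = [ln(V₀/D) + (r + σ²/2)T] / (σ√T)
   = [ln(147.1343/131.4405) + (0.0328 + 0.5·0.1791²)·8.4478] / (0.1791·√8.4478)
   = [0.112791 + 0.412577] / 0.520556 = 1.009245
d₂ = d₁ − σ√T = 1.009245 − 0.520556 = 0.488689
risk-neutral PD = N(−d₂) = N(-0.488689) = 0.312531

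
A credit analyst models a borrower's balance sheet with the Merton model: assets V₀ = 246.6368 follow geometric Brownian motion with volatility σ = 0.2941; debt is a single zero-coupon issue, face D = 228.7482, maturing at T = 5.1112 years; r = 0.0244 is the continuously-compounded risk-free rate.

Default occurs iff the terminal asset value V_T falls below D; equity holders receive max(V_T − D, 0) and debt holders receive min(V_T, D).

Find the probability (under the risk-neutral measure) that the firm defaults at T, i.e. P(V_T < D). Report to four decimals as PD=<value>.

PD=0.5126

d₁ = [ln(V₀/D) + (r + σ²/2)T] / (σ√T)
   = [ln(246.6368/228.7482) + (0.0244 + 0.5·0.2941²)·5.1112] / (0.2941·√5.1112)
   = [0.075295 + 0.345759] / 0.664900 = 0.633260
d₂ = d₁ − σ√T = 0.633260 − 0.664900 = -0.031641
risk-neutral PD = N(−d₂) = N(0.031641) = 0.512621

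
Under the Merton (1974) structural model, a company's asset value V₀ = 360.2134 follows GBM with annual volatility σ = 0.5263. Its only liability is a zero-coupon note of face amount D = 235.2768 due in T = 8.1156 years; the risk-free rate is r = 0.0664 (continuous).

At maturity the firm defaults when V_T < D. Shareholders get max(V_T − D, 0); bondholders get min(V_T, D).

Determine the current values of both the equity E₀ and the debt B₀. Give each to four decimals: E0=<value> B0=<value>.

E0=267.9246 B0=92.2888

d₁ = [ln(V₀/D) + (r + σ²/2)T] / (σ√T)
   = [ln(360.2134/235.2768) + (0.0664 + 0.5·0.5263²)·8.1156] / (0.5263·√8.1156)
   = [0.425934 + 1.662853] / 1.499318 = 1.393158
d₂ = d₁ − σ√T = 1.393158 − 1.499318 = -0.106160
N(d₁) = 0.918214,  N(d₂) = 0.457728,  e^(−rT) = 0.583404
E₀ = V₀·N(d₁) − D·e^(−rT)·N(d₂)
   = 360.2134·0.918214 − 235.2768·0.583404·0.457728 = 267.924643
B₀ = V₀ − E₀ = 360.2134 − 267.924643 = 92.288757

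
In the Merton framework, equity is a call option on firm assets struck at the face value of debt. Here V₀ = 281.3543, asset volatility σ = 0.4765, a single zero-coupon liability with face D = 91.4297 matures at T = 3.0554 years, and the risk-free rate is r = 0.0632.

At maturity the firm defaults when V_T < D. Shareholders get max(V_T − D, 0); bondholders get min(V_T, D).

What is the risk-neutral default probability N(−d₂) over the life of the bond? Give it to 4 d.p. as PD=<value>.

PD=0.1220

d₁ = [ln(V₀/D) + (r + σ²/2)T] / (σ√T)
   = [ln(281.3543/91.4297) + (0.0632 + 0.5·0.4765²)·3.0554] / (0.4765·√3.0554)
   = [1.124044 + 0.539969] / 0.832908 = 1.997836
d₂ = d₁ − σ√T = 1.997836 − 0.832908 = 1.164928
risk-neutral PD = N(−d₂) = N(-1.164928) = 0.122024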